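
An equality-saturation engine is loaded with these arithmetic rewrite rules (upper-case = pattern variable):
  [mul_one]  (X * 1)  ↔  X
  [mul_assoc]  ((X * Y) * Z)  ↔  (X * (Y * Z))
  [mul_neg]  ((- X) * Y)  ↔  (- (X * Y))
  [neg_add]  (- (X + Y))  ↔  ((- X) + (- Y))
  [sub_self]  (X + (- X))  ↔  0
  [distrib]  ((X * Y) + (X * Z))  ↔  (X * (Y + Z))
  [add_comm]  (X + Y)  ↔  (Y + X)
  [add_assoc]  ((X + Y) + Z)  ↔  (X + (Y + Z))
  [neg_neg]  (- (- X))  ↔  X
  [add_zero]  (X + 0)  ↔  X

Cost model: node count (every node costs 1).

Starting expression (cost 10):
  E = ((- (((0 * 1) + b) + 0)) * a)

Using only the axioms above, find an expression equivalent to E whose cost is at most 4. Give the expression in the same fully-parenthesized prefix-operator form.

((- b) * a)   [cost 4]

step 1: mul_one (→) rewrites (0 * 1) into 0, now ((- ((0 + b) + 0)) * a)
step 2: add_zero (→) rewrites ((0 + b) + 0) into (0 + b), now ((- (0 + b)) * a)
step 3: add_comm (→) rewrites (0 + b) into (b + 0), now ((- (b + 0)) * a)
step 4: add_zero (→) rewrites (b + 0) into b, reaching cost 4 (bound 4)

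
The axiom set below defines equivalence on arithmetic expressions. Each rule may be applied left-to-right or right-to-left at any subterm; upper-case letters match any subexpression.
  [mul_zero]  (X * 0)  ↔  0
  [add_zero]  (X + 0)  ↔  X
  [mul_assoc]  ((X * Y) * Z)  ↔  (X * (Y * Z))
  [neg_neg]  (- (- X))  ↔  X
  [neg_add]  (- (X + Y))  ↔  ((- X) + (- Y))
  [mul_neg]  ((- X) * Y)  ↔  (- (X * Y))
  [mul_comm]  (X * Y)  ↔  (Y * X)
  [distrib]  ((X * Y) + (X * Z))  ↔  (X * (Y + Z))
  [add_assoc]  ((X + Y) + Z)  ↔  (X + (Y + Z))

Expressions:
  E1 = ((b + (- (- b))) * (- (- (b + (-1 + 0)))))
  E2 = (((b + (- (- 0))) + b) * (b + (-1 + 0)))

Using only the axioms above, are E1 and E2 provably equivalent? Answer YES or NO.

YES

step 1: add_zero (→) rewrites (-1 + 0) into -1, now ((b + (- (- b))) * (- (- (b + -1))))
step 2: neg_neg (→) rewrites (- (- b)) into b, now ((b + b) * (- (- (b + -1))))
step 3: neg_neg (→) rewrites (- (- (b + -1))) into (b + -1), now ((b + b) * (b + -1))
step 4: add_zero (←) rewrites b into (b + 0), now (((b + 0) + b) * (b + -1))
step 5: neg_neg (←) rewrites 0 into (- (- 0)), now (((b + (- (- 0))) + b) * (b + -1))
step 6: add_zero (←) rewrites -1 into (-1 + 0), which is E2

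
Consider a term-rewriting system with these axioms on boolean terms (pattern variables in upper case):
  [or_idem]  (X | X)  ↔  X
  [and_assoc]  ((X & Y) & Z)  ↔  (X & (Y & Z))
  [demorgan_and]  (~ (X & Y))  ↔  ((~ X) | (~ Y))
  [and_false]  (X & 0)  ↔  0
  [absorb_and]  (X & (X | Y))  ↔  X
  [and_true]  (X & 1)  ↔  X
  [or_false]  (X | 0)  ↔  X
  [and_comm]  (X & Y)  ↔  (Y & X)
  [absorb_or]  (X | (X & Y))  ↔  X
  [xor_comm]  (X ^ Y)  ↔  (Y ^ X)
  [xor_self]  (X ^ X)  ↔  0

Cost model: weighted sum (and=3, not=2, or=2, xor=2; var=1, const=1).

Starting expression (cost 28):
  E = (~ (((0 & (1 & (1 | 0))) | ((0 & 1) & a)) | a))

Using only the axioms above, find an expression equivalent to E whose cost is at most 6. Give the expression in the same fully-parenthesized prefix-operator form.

(~ (0 | a))   [cost 6]

step 1: absorb_and (→) rewrites (1 & (1 | 0)) into 1, now (~ (((0 & 1) | ((0 & 1) & a)) | a))
step 2: absorb_or (→) rewrites ((0 & 1) | ((0 & 1) & a)) into (0 & 1), now (~ ((0 & 1) | a))
step 3: and_true (→) rewrites (0 & 1) into 0, reaching cost 6 (bound 6)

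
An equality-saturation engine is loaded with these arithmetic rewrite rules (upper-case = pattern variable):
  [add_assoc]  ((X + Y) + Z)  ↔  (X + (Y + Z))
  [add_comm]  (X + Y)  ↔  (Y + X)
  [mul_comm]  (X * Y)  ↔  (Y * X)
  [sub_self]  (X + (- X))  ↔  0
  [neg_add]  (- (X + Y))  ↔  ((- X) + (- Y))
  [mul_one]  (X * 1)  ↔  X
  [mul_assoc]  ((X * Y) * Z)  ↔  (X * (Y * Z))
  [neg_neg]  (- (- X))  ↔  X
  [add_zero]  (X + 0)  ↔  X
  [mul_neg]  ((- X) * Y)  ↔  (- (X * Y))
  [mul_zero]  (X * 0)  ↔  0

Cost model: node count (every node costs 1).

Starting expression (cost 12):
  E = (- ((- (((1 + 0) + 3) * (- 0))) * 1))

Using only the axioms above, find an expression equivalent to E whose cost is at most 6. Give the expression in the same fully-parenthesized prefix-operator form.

((1 + 3) * (- 0))   [cost 6]

1. [add_zero →] (1 + 0)  →  1;  E = (- ((- ((1 + 3) * (- 0))) * 1))
2. [mul_one →] ((- ((1 + 3) * (- 0))) * 1)  →  (- ((1 + 3) * (- 0)));  E = (- (- ((1 + 3) * (- 0))))
3. [neg_neg →] (- (- ((1 + 3) * (- 0))))  →  ((1 + 3) * (- 0));  cost 6 ≤ 6, done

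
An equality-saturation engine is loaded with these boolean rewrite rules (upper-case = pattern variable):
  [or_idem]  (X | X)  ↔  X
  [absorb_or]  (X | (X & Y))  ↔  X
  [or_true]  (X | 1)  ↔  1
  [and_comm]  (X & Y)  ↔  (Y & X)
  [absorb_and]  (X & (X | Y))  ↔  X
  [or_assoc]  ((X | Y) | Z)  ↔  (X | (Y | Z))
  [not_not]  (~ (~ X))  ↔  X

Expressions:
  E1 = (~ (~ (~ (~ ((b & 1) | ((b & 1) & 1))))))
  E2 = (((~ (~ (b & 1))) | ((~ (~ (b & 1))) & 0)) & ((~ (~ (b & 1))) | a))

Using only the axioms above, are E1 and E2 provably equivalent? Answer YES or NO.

1. [absorb_or →] ((b & 1) | ((b & 1) & 1))  →  (b & 1);  E1 = (~ (~ (~ (~ (b & 1)))))
2. [not_not →] (~ (~ (~ (b & 1))))  →  (~ (b & 1));  E1 = (~ (~ (b & 1)))
3. [absorb_and ←] (~ (~ (b & 1)))  →  ((~ (~ (b & 1))) & ((~ (~ (b & 1))) | a))
4. [absorb_or ←] (~ (~ (b & 1)))  →  ((~ (~ (b & 1))) | ((~ (~ (b & 1))) & 0));  this is E2

YES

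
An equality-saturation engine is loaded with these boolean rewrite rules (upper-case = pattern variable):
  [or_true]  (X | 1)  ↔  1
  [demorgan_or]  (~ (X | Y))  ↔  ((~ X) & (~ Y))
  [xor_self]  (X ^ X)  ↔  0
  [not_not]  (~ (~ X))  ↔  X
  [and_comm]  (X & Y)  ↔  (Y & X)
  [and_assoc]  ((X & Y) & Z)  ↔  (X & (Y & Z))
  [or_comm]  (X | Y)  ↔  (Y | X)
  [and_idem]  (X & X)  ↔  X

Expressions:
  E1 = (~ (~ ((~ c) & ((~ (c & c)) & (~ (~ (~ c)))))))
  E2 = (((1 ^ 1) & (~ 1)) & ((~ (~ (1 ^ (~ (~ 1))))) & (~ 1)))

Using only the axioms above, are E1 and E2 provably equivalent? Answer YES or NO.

NO

The axioms are sound identities: if E1 ↔* E2 then E1 and E2 evaluate identically under any assignment.
Under c=0: E1 evaluates to 1, E2 to 0. Distinct ⇒ no rewrite sequence connects them.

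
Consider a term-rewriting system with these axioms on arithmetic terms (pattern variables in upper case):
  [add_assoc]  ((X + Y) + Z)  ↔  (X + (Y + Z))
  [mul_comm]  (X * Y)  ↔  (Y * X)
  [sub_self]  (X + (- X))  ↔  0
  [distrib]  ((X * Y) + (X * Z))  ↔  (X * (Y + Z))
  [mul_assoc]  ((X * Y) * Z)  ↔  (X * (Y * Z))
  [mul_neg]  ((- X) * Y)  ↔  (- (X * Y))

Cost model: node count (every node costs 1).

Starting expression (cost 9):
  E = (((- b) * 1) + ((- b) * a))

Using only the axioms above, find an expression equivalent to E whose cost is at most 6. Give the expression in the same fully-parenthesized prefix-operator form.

((- b) * (1 + a))   [cost 6]

step 1: distrib (→) rewrites (((- b) * 1) + ((- b) * a)) into ((- b) * (1 + a)), reaching cost 6 (bound 6)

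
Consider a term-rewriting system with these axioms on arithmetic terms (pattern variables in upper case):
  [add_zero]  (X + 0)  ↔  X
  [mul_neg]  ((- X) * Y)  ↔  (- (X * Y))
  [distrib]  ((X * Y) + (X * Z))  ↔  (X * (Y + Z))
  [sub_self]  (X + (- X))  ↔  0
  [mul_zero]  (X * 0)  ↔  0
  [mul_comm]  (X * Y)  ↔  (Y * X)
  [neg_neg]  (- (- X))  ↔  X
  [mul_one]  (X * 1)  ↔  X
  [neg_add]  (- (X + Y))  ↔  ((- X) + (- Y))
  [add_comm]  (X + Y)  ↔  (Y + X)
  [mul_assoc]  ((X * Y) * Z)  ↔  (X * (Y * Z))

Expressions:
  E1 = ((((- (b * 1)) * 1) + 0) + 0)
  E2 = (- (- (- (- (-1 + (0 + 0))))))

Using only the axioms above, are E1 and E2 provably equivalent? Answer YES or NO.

Every axiom is a valid identity, so a rewrite proof would force E1 and E2 to agree under every assignment.
At b=0: E1 = 0 but E2 = -1; they differ, so no derivation exists.

NO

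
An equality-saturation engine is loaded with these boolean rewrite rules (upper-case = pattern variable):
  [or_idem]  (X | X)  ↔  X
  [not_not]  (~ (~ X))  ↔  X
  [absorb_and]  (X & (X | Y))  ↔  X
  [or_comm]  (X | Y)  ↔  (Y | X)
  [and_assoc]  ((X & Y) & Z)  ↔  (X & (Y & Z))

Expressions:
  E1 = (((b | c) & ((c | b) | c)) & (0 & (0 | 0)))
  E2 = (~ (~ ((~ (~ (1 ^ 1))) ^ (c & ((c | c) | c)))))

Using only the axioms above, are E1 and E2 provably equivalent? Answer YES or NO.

Every axiom is a valid identity, so a rewrite proof would force E1 and E2 to agree under every assignment.
At b=0, c=1: E1 = 0 but E2 = 1; they differ, so no derivation exists.

NO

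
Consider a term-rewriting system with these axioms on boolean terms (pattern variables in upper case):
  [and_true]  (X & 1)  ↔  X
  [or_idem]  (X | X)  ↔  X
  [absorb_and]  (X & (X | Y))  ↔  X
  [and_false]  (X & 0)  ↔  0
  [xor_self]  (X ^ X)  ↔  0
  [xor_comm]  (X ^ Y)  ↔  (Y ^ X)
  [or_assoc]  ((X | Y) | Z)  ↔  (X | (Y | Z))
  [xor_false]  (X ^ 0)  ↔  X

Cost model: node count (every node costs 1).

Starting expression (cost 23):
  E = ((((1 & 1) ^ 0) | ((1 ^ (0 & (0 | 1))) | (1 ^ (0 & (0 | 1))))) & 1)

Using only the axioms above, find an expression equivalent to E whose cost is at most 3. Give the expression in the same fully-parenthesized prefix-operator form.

(1) ((1 ^ (0 & (0 | 1))) | (1 ^ (0 & (0 | 1))))  =[or_idem →]=  (1 ^ (0 & (0 | 1)))    ⊢ ((((1 & 1) ^ 0) | (1 ^ (0 & (0 | 1)))) & 1)
(2) (0 & (0 | 1))  =[absorb_and →]=  0    ⊢ ((((1 & 1) ^ 0) | (1 ^ 0)) & 1)
(3) ((((1 & 1) ^ 0) | (1 ^ 0)) & 1)  =[and_true →]=  (((1 & 1) ^ 0) | (1 ^ 0))
(4) ((1 & 1) ^ 0)  =[xor_false →]=  (1 & 1)    ⊢ ((1 & 1) | (1 ^ 0))
(5) (1 ^ 0)  =[xor_false →]=  1    ⊢ ((1 & 1) | 1)
(6) (1 & 1)  =[and_true →]=  1    ⊢ cost 3, within 3

(1 | 1)   [cost 3]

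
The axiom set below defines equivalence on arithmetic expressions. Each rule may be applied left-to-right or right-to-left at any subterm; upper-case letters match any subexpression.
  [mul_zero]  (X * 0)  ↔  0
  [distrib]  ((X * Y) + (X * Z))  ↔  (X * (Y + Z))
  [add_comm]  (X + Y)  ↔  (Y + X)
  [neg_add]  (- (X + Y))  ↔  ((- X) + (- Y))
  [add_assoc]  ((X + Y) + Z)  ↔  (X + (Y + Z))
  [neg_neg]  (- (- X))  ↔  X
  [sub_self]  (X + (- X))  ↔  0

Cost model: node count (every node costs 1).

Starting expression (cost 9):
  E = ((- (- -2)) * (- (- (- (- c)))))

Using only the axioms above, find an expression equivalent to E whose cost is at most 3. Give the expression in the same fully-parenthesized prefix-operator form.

(-2 * c)   [cost 3]

step 1: neg_neg (→) rewrites (- (- -2)) into -2, now (-2 * (- (- (- (- c)))))
step 2: neg_neg (→) rewrites (- (- (- c))) into (- c), now (-2 * (- (- c)))
step 3: neg_neg (→) rewrites (- (- c)) into c, reaching cost 3 (bound 3)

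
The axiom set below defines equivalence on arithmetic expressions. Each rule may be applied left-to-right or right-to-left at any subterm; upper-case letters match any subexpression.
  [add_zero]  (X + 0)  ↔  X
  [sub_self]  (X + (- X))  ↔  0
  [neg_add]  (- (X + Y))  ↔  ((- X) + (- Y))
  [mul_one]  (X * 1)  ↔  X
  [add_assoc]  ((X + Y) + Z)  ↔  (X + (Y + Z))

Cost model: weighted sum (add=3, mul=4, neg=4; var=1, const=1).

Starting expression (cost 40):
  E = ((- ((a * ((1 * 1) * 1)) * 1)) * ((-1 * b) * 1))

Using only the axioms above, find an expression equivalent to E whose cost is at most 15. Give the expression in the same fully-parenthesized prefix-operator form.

((- a) * (-1 * b))   [cost 15]

step 1: mul_one (→) rewrites ((a * ((1 * 1) * 1)) * 1) into (a * ((1 * 1) * 1)), now ((- (a * ((1 * 1) * 1))) * ((-1 * b) * 1))
step 2: mul_one (→) rewrites (1 * 1) into 1, now ((- (a * (1 * 1))) * ((-1 * b) * 1))
step 3: mul_one (→) rewrites (1 * 1) into 1, now ((- (a * 1)) * ((-1 * b) * 1))
step 4: mul_one (→) rewrites ((-1 * b) * 1) into (-1 * b), now ((- (a * 1)) * (-1 * b))
step 5: mul_one (→) rewrites (a * 1) into a, reaching cost 15 (bound 15)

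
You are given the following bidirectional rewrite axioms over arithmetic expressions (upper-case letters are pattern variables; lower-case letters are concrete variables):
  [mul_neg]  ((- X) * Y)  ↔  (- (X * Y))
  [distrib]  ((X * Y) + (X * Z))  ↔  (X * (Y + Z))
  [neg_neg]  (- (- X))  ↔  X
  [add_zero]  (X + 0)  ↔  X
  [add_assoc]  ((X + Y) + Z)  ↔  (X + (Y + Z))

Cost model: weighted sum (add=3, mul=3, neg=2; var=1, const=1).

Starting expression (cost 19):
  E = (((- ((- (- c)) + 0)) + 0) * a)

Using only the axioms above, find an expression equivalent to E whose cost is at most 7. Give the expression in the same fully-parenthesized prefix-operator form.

((- c) * a)   [cost 7]

1. [add_zero →] ((- ((- (- c)) + 0)) + 0)  →  (- ((- (- c)) + 0));  E = ((- ((- (- c)) + 0)) * a)
2. [add_zero →] ((- (- c)) + 0)  →  (- (- c));  E = ((- (- (- c))) * a)
3. [neg_neg →] (- (- c))  →  c;  cost 7 ≤ 7, done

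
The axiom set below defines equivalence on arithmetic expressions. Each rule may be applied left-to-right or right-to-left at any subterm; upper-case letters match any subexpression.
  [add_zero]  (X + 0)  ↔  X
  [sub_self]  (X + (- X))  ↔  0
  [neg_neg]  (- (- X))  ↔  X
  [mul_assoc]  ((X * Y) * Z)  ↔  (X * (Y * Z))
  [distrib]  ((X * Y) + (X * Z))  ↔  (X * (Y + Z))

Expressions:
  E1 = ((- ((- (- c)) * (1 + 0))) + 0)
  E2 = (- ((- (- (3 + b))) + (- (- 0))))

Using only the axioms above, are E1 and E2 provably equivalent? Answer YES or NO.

NO

The axioms are sound identities: if E1 ↔* E2 then E1 and E2 evaluate identically under any assignment.
Under b=0, c=0: E1 evaluates to 0, E2 to -3. Distinct ⇒ no rewrite sequence connects them.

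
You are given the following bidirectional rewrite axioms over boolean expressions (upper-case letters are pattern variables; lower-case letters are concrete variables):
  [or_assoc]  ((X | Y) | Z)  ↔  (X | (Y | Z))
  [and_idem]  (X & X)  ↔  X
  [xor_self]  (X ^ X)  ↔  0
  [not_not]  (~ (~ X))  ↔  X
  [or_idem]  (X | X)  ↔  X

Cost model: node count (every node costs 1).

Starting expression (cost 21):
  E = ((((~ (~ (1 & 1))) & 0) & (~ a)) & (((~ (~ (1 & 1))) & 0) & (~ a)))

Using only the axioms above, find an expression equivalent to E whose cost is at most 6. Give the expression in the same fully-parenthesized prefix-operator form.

((1 & 0) & (~ a))   [cost 6]

(1) ((((~ (~ (1 & 1))) & 0) & (~ a)) & (((~ (~ (1 & 1))) & 0) & (~ a)))  =[and_idem →]=  (((~ (~ (1 & 1))) & 0) & (~ a))
(2) (1 & 1)  =[and_idem →]=  1    ⊢ (((~ (~ 1)) & 0) & (~ a))
(3) (~ (~ 1))  =[not_not →]=  1    ⊢ cost 6, within 6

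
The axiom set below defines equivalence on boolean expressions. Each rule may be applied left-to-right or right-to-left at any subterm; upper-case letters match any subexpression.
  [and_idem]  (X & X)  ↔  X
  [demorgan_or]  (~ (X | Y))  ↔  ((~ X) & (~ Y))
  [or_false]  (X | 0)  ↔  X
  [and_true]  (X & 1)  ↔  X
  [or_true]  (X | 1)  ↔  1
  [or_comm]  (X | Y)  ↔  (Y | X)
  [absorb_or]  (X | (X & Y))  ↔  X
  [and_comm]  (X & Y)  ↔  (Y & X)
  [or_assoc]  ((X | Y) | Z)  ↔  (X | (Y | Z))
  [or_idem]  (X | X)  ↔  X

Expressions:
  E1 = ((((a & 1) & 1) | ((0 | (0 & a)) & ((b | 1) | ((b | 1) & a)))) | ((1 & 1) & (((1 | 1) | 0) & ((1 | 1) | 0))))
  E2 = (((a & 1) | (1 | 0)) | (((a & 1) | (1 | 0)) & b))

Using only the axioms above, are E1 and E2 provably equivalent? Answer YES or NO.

YES

step 1: absorb_or (→) rewrites ((b | 1) | ((b | 1) & a)) into (b | 1), now ((((a & 1) & 1) | ((0 | (0 & a)) & (b | 1))) | ((1 & 1) & (((1 | 1) | 0) & ((1 | 1) | 0))))
step 2: and_idem (→) rewrites (((1 | 1) | 0) & ((1 | 1) | 0)) into ((1 | 1) | 0), now ((((a & 1) & 1) | ((0 | (0 & a)) & (b | 1))) | ((1 & 1) & ((1 | 1) | 0)))
step 3: and_true (→) rewrites (a & 1) into a, now (((a & 1) | ((0 | (0 & a)) & (b | 1))) | ((1 & 1) & ((1 | 1) | 0)))
step 4: or_true (→) rewrites (b | 1) into 1, now (((a & 1) | ((0 | (0 & a)) & 1)) | ((1 & 1) & ((1 | 1) | 0)))
step 5: or_false (→) rewrites ((1 | 1) | 0) into (1 | 1), now (((a & 1) | ((0 | (0 & a)) & 1)) | ((1 & 1) & (1 | 1)))
step 6: and_true (→) rewrites ((0 | (0 & a)) & 1) into (0 | (0 & a)), now (((a & 1) | (0 | (0 & a))) | ((1 & 1) & (1 | 1)))
step 7: absorb_or (→) rewrites (0 | (0 & a)) into 0, now (((a & 1) | 0) | ((1 & 1) & (1 | 1)))
step 8: or_false (→) rewrites ((a & 1) | 0) into (a & 1), now ((a & 1) | ((1 & 1) & (1 | 1)))
step 9: and_true (→) rewrites (a & 1) into a, now (a | ((1 & 1) & (1 | 1)))
step 10: and_true (→) rewrites (1 & 1) into 1, now (a | (1 & (1 | 1)))
step 11: or_true (→) rewrites (1 | 1) into 1, now (a | (1 & 1))
step 12: and_true (→) rewrites (1 & 1) into 1, now (a | 1)
step 13: and_true (←) rewrites a into (a & 1), now ((a & 1) | 1)
step 14: or_false (←) rewrites 1 into (1 | 0), now ((a & 1) | (1 | 0))
step 15: absorb_or (←) rewrites ((a & 1) | (1 | 0)) into (((a & 1) | (1 | 0)) | (((a & 1) | (1 | 0)) & b)), which is E2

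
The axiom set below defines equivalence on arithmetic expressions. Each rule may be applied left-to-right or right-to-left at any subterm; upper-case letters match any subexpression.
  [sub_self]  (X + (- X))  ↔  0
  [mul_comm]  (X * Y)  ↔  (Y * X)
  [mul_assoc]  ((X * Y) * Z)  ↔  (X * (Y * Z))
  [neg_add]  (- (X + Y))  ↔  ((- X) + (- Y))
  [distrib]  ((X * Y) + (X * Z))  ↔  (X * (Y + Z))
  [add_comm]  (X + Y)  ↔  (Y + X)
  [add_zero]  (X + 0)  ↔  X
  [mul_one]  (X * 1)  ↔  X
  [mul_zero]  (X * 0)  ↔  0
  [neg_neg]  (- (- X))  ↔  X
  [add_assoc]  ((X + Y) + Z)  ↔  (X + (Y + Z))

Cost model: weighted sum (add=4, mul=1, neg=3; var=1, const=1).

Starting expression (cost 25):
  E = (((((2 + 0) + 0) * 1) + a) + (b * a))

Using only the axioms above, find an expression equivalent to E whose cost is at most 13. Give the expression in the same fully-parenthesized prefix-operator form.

1. [mul_one →] (((2 + 0) + 0) * 1)  →  ((2 + 0) + 0);  E = ((((2 + 0) + 0) + a) + (b * a))
2. [add_zero →] (2 + 0)  →  2;  E = (((2 + 0) + a) + (b * a))
3. [add_zero →] (2 + 0)  →  2;  cost 13 ≤ 13, done

((2 + a) + (b * a))   [cost 13]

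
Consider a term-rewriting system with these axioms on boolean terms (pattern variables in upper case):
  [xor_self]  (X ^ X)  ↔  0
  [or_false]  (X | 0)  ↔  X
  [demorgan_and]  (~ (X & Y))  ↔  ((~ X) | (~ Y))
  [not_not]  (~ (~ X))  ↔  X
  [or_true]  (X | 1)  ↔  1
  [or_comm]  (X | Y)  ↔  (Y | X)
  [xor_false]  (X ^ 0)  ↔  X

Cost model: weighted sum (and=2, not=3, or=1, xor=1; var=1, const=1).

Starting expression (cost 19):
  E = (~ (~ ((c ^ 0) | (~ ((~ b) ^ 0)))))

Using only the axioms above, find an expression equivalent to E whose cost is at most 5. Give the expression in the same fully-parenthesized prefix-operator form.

((c ^ 0) | b)   [cost 5]

(1) (~ (~ ((c ^ 0) | (~ ((~ b) ^ 0)))))  =[not_not →]=  ((c ^ 0) | (~ ((~ b) ^ 0)))
(2) ((~ b) ^ 0)  =[xor_false →]=  (~ b)    ⊢ ((c ^ 0) | (~ (~ b)))
(3) (~ (~ b))  =[not_not →]=  b    ⊢ cost 5, within 5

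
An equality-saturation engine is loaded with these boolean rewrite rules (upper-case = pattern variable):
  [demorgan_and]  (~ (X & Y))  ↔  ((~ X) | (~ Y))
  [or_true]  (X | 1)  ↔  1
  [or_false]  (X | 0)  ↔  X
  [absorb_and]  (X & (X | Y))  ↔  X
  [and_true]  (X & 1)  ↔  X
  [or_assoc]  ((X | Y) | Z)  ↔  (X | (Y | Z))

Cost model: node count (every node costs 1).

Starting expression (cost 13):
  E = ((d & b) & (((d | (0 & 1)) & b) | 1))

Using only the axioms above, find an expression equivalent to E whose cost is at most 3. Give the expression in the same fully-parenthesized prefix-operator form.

(d & b)   [cost 3]

step 1: and_true (→) rewrites (0 & 1) into 0, now ((d & b) & (((d | 0) & b) | 1))
step 2: or_false (→) rewrites (d | 0) into d, now ((d & b) & ((d & b) | 1))
step 3: absorb_and (→) rewrites ((d & b) & ((d & b) | 1)) into (d & b), reaching cost 3 (bound 3)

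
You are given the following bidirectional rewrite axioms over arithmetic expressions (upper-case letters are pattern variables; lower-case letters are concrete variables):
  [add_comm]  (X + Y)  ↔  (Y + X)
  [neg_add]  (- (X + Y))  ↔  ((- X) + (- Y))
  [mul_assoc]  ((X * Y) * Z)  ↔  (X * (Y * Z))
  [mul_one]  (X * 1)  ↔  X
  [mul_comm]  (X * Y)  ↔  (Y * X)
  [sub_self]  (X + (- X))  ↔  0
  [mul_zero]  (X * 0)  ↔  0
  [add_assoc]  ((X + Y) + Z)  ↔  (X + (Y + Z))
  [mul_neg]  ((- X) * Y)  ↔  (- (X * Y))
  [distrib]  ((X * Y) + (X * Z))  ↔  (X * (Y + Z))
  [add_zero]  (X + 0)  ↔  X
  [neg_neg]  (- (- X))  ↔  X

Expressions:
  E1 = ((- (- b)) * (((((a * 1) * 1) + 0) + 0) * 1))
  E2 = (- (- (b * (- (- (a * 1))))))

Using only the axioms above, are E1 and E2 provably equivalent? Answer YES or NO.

step 1: add_zero (→) rewrites ((((a * 1) * 1) + 0) + 0) into (((a * 1) * 1) + 0), now ((- (- b)) * ((((a * 1) * 1) + 0) * 1))
step 2: mul_one (→) rewrites ((a * 1) * 1) into (a * 1), now ((- (- b)) * (((a * 1) + 0) * 1))
step 3: neg_neg (→) rewrites (- (- b)) into b, now (b * (((a * 1) + 0) * 1))
step 4: mul_one (→) rewrites (((a * 1) + 0) * 1) into ((a * 1) + 0), now (b * ((a * 1) + 0))
step 5: add_zero (→) rewrites ((a * 1) + 0) into (a * 1), now (b * (a * 1))
step 6: neg_neg (←) rewrites (a * 1) into (- (- (a * 1))), now (b * (- (- (a * 1))))
step 7: neg_neg (←) rewrites (b * (- (- (a * 1)))) into (- (- (b * (- (- (a * 1)))))), which is E2

YES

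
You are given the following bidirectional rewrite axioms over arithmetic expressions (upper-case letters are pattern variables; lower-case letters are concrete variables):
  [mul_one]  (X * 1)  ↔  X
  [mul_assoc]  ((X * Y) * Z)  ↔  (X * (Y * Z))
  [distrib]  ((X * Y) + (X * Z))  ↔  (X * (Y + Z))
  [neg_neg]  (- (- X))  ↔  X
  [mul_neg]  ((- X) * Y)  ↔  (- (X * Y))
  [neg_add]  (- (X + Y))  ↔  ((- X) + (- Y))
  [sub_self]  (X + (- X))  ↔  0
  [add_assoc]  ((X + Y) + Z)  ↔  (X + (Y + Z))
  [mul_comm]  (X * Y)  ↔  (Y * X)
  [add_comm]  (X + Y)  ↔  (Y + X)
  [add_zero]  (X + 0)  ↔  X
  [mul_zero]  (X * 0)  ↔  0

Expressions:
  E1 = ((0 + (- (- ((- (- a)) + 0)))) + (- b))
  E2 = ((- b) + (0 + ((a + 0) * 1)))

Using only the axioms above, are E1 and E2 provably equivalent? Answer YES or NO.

(1) (- (- ((- (- a)) + 0)))  =[neg_neg →]=  ((- (- a)) + 0)    ⊢ ((0 + ((- (- a)) + 0)) + (- b))
(2) (- (- a))  =[neg_neg →]=  a    ⊢ ((0 + (a + 0)) + (- b))
(3) (a + 0)  =[add_zero →]=  a    ⊢ ((0 + a) + (- b))
(4) a  =[mul_one ←]=  (a * 1)    ⊢ ((0 + (a * 1)) + (- b))
(5) ((0 + (a * 1)) + (- b))  =[add_comm →]=  ((- b) + (0 + (a * 1)))
(6) a  =[add_zero ←]=  (a + 0)    ⊢ E2

YES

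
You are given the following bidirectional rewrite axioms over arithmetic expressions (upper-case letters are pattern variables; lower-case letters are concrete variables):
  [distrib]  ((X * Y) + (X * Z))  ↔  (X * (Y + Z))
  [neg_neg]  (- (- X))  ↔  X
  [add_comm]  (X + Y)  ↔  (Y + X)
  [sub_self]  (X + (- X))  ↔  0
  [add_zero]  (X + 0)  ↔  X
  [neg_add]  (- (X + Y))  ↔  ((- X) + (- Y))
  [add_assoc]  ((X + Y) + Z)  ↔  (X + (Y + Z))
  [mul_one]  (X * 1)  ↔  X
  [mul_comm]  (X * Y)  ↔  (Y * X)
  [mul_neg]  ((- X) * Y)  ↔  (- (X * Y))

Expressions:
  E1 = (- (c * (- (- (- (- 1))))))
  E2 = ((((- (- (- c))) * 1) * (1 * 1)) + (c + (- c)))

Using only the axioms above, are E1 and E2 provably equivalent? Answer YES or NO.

step 1: neg_neg (→) rewrites (- (- 1)) into 1, now (- (c * (- (- 1))))
step 2: neg_neg (→) rewrites (- (- 1)) into 1, now (- (c * 1))
step 3: mul_one (→) rewrites (c * 1) into c, now (- c)
step 4: neg_neg (←) rewrites c into (- (- c)), now (- (- (- c)))
step 5: add_zero (←) rewrites (- (- (- c))) into ((- (- (- c))) + 0)
step 6: sub_self (←) rewrites 0 into (c + (- c)), now ((- (- (- c))) + (c + (- c)))
step 7: mul_one (←) rewrites (- (- (- c))) into ((- (- (- c))) * 1), now (((- (- (- c))) * 1) + (c + (- c)))
step 8: mul_one (←) rewrites 1 into (1 * 1), now (((- (- (- c))) * (1 * 1)) + (c + (- c)))
step 9: mul_one (←) rewrites (- (- (- c))) into ((- (- (- c))) * 1), which is E2

YES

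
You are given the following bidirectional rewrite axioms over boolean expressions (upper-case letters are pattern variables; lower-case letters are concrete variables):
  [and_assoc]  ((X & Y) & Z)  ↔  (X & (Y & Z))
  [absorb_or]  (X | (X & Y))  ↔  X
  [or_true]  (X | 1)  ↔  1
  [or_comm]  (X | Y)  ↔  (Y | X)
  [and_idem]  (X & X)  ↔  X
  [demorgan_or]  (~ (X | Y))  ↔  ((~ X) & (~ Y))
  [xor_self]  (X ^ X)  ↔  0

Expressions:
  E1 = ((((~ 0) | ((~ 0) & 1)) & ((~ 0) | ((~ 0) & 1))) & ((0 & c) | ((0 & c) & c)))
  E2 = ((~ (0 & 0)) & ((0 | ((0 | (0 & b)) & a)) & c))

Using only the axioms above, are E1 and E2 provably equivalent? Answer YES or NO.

(1) (((~ 0) | ((~ 0) & 1)) & ((~ 0) | ((~ 0) & 1)))  =[and_idem →]=  ((~ 0) | ((~ 0) & 1))    ⊢ (((~ 0) | ((~ 0) & 1)) & ((0 & c) | ((0 & c) & c)))
(2) ((0 & c) | ((0 & c) & c))  =[absorb_or →]=  (0 & c)    ⊢ (((~ 0) | ((~ 0) & 1)) & (0 & c))
(3) ((~ 0) | ((~ 0) & 1))  =[absorb_or →]=  (~ 0)    ⊢ ((~ 0) & (0 & c))
(4) 0  =[and_idem ←]=  (0 & 0)    ⊢ ((~ (0 & 0)) & (0 & c))
(5) 0  =[absorb_or ←]=  (0 | (0 & a))    ⊢ ((~ (0 & 0)) & ((0 | (0 & a)) & c))
(6) 0  =[absorb_or ←]=  (0 | (0 & b))    ⊢ E2

YES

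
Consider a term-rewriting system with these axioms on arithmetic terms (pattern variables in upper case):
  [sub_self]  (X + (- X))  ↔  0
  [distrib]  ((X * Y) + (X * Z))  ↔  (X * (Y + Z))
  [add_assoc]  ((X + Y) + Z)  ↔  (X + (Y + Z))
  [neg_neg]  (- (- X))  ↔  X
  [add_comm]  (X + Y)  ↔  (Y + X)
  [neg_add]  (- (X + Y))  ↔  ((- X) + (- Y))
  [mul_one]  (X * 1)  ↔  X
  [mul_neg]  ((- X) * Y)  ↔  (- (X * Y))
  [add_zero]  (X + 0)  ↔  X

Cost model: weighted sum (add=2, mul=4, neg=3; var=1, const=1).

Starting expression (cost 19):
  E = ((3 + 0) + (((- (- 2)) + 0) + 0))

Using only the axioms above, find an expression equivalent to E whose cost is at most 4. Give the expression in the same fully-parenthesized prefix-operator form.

(3 + 2)   [cost 4]

1. [neg_neg →] (- (- 2))  →  2;  E = ((3 + 0) + ((2 + 0) + 0))
2. [add_zero →] (3 + 0)  →  3;  E = (3 + ((2 + 0) + 0))
3. [add_zero →] ((2 + 0) + 0)  →  (2 + 0);  E = (3 + (2 + 0))
4. [add_zero →] (2 + 0)  →  2;  cost 4 ≤ 4, done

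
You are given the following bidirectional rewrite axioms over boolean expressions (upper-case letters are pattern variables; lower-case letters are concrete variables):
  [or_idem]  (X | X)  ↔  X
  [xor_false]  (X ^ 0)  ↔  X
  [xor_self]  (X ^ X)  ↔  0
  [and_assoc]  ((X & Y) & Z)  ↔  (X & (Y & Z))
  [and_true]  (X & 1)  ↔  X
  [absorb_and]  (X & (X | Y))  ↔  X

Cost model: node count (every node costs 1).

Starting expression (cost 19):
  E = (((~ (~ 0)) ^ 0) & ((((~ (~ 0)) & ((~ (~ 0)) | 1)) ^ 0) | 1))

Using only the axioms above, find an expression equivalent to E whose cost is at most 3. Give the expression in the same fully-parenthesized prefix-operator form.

(~ (~ 0))   [cost 3]

1. [absorb_and →] ((~ (~ 0)) & ((~ (~ 0)) | 1))  →  (~ (~ 0));  E = (((~ (~ 0)) ^ 0) & (((~ (~ 0)) ^ 0) | 1))
2. [absorb_and →] (((~ (~ 0)) ^ 0) & (((~ (~ 0)) ^ 0) | 1))  →  ((~ (~ 0)) ^ 0)
3. [xor_false →] ((~ (~ 0)) ^ 0)  →  (~ (~ 0));  cost 3 ≤ 3, done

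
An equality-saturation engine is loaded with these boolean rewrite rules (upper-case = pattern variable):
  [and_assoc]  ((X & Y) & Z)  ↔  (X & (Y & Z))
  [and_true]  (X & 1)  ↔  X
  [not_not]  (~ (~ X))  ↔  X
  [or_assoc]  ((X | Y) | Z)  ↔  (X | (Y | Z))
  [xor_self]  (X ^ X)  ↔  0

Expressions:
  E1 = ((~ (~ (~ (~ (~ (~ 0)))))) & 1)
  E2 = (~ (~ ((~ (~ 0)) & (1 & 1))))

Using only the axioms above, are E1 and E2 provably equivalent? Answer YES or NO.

YES

(1) (~ (~ (~ 0)))  =[not_not →]=  (~ 0)    ⊢ ((~ (~ (~ (~ 0)))) & 1)
(2) (~ (~ (~ 0)))  =[not_not →]=  (~ 0)    ⊢ ((~ (~ 0)) & 1)
(3) (~ (~ 0))  =[not_not →]=  0    ⊢ (0 & 1)
(4) (0 & 1)  =[not_not ←]=  (~ (~ (0 & 1)))
(5) 0  =[not_not ←]=  (~ (~ 0))    ⊢ (~ (~ ((~ (~ 0)) & 1)))
(6) 1  =[and_true ←]=  (1 & 1)    ⊢ E2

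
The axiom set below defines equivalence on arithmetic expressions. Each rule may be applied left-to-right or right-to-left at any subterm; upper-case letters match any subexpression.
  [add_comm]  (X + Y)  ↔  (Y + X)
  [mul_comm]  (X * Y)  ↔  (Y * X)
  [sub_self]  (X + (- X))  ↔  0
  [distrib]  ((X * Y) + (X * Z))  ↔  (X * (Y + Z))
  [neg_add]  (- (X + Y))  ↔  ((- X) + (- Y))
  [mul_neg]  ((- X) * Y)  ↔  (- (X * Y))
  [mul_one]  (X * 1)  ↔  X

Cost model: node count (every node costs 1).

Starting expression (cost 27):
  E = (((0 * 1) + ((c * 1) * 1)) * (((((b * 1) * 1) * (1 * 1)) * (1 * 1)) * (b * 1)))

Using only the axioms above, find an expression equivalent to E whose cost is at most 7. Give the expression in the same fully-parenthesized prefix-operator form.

1. [mul_one →] (b * 1)  →  b;  E = (((0 * 1) + ((c * 1) * 1)) * ((((b * 1) * (1 * 1)) * (1 * 1)) * (b * 1)))
2. [add_comm →] ((0 * 1) + ((c * 1) * 1))  →  (((c * 1) * 1) + (0 * 1));  E = ((((c * 1) * 1) + (0 * 1)) * ((((b * 1) * (1 * 1)) * (1 * 1)) * (b * 1)))
3. [mul_one →] (1 * 1)  →  1;  E = ((((c * 1) * 1) + (0 * 1)) * ((((b * 1) * (1 * 1)) * 1) * (b * 1)))
4. [mul_one →] (b * 1)  →  b;  E = ((((c * 1) * 1) + (0 * 1)) * (((b * (1 * 1)) * 1) * (b * 1)))
5. [mul_one →] (c * 1)  →  c;  E = (((c * 1) + (0 * 1)) * (((b * (1 * 1)) * 1) * (b * 1)))
6. [mul_one →] (0 * 1)  →  0;  E = (((c * 1) + 0) * (((b * (1 * 1)) * 1) * (b * 1)))
7. [mul_one →] (1 * 1)  →  1;  E = (((c * 1) + 0) * (((b * 1) * 1) * (b * 1)))
8. [mul_one →] ((b * 1) * 1)  →  (b * 1);  E = (((c * 1) + 0) * ((b * 1) * (b * 1)))
9. [mul_one →] (b * 1)  →  b;  E = (((c * 1) + 0) * ((b * 1) * b))
10. [mul_one →] (c * 1)  →  c;  E = ((c + 0) * ((b * 1) * b))
11. [mul_one →] (b * 1)  →  b;  cost 7 ≤ 7, done

((c + 0) * (b * b))   [cost 7]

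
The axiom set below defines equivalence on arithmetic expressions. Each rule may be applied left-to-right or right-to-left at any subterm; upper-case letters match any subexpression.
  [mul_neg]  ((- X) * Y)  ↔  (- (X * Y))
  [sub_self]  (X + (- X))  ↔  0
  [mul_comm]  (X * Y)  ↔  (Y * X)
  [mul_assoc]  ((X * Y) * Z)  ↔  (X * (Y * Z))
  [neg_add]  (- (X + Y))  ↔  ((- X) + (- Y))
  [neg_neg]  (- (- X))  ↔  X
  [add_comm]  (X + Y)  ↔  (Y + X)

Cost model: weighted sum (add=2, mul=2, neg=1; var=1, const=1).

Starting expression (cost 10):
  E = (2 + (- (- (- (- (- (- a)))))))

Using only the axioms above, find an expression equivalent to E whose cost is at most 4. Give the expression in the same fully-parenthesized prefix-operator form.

(2 + a)   [cost 4]

step 1: neg_neg (→) rewrites (- (- (- a))) into (- a), now (2 + (- (- (- (- a)))))
step 2: neg_neg (→) rewrites (- (- (- (- a)))) into (- (- a)), now (2 + (- (- a)))
step 3: neg_neg (→) rewrites (- (- a)) into a, reaching cost 4 (bound 4)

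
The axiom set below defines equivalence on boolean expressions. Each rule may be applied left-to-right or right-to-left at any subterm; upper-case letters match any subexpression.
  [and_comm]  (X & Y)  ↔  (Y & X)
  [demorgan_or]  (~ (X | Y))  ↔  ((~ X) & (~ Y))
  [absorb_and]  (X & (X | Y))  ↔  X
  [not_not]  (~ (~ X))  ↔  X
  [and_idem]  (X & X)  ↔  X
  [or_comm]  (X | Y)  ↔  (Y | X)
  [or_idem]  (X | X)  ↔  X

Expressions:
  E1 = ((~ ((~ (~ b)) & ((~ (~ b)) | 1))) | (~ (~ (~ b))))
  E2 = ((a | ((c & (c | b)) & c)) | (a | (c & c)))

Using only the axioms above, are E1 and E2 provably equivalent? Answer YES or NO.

Every axiom is a valid identity, so a rewrite proof would force E1 and E2 to agree under every assignment.
At a=0, b=0, c=0: E1 = 1 but E2 = 0; they differ, so no derivation exists.

NO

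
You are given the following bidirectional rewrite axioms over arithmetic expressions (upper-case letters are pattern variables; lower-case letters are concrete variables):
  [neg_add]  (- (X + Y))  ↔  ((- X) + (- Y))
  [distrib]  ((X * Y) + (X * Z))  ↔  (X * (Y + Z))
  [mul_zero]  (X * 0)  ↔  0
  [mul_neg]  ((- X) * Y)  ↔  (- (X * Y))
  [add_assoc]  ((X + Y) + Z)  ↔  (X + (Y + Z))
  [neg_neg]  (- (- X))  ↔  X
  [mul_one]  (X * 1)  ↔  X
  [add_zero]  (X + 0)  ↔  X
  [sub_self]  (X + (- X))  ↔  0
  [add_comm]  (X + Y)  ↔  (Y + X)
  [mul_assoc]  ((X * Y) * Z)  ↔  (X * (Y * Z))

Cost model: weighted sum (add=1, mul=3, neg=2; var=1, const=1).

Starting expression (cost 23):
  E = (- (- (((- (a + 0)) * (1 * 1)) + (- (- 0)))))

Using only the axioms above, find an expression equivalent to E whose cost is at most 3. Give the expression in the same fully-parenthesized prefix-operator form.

(- a)   [cost 3]

1. [neg_neg →] (- (- (((- (a + 0)) * (1 * 1)) + (- (- 0)))))  →  (((- (a + 0)) * (1 * 1)) + (- (- 0)))
2. [mul_one →] (1 * 1)  →  1;  E = (((- (a + 0)) * 1) + (- (- 0)))
3. [neg_neg →] (- (- 0))  →  0;  E = (((- (a + 0)) * 1) + 0)
4. [add_zero →] (a + 0)  →  a;  E = (((- a) * 1) + 0)
5. [mul_neg →] ((- a) * 1)  →  (- (a * 1));  E = ((- (a * 1)) + 0)
6. [mul_one →] (a * 1)  →  a;  E = ((- a) + 0)
7. [add_zero →] ((- a) + 0)  →  (- a);  cost 3 ≤ 3, done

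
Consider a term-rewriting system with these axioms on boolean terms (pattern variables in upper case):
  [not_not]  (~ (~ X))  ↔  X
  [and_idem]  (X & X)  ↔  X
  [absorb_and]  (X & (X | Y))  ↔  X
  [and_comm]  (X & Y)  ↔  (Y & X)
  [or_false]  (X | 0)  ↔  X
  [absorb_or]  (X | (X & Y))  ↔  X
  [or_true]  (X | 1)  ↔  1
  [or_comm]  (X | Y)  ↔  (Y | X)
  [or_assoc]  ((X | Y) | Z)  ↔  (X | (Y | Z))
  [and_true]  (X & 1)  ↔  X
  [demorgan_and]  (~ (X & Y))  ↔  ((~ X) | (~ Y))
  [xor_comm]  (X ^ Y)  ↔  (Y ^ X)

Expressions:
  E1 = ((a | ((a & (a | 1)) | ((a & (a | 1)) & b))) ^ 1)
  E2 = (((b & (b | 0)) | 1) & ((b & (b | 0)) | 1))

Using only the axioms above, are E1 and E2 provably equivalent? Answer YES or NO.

Every axiom is a valid identity, so a rewrite proof would force E1 and E2 to agree under every assignment.
At a=1, b=0: E1 = 0 but E2 = 1; they differ, so no derivation exists.

NO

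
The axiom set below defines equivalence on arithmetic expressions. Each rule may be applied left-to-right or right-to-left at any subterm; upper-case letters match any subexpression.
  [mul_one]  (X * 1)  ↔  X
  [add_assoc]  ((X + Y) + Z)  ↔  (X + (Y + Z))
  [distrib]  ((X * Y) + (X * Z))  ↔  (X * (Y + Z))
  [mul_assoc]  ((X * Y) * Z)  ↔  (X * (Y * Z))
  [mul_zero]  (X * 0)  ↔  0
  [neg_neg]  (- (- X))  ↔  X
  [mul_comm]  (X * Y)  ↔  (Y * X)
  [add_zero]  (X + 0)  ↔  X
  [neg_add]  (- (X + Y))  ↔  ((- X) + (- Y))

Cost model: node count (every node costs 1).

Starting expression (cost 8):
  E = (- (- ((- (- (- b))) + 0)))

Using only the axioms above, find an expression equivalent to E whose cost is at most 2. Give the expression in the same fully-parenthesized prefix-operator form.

1. [neg_neg →] (- (- ((- (- (- b))) + 0)))  →  ((- (- (- b))) + 0)
2. [neg_neg →] (- (- b))  →  b;  E = ((- b) + 0)
3. [add_zero →] ((- b) + 0)  →  (- b);  cost 2 ≤ 2, done

(- b)   [cost 2]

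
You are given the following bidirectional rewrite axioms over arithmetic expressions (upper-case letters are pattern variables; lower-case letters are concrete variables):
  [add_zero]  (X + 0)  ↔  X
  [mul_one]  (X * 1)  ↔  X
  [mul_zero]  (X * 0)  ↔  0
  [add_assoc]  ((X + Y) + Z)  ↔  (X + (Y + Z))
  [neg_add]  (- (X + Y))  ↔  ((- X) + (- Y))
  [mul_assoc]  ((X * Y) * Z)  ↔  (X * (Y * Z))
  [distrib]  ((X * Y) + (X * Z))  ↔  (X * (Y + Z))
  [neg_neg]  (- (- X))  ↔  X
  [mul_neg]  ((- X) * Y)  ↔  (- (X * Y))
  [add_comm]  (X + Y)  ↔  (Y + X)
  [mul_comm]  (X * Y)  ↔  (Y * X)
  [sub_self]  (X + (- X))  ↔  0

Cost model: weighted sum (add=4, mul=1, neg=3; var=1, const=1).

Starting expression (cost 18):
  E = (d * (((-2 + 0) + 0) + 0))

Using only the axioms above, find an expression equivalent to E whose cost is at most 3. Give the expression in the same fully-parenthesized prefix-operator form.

(d * -2)   [cost 3]

(1) ((-2 + 0) + 0)  =[add_zero →]=  (-2 + 0)    ⊢ (d * ((-2 + 0) + 0))
(2) (-2 + 0)  =[add_zero →]=  -2    ⊢ (d * (-2 + 0))
(3) (-2 + 0)  =[add_zero →]=  -2    ⊢ cost 3, within 3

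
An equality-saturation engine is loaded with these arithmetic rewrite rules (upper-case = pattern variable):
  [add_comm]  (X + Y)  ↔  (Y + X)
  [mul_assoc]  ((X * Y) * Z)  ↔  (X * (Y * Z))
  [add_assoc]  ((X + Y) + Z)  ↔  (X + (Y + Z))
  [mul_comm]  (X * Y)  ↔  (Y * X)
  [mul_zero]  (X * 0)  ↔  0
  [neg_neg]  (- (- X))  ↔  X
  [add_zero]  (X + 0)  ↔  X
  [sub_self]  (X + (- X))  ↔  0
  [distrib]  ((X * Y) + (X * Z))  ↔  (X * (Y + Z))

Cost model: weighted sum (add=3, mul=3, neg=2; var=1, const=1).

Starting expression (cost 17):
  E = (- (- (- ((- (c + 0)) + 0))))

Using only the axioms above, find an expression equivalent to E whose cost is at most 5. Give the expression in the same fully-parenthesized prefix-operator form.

(- (- c))   [cost 5]

1. [add_zero →] ((- (c + 0)) + 0)  →  (- (c + 0));  E = (- (- (- (- (c + 0)))))
2. [add_zero →] (c + 0)  →  c;  E = (- (- (- (- c))))
3. [neg_neg →] (- (- (- (- c))))  →  (- (- c));  cost 5 ≤ 5, done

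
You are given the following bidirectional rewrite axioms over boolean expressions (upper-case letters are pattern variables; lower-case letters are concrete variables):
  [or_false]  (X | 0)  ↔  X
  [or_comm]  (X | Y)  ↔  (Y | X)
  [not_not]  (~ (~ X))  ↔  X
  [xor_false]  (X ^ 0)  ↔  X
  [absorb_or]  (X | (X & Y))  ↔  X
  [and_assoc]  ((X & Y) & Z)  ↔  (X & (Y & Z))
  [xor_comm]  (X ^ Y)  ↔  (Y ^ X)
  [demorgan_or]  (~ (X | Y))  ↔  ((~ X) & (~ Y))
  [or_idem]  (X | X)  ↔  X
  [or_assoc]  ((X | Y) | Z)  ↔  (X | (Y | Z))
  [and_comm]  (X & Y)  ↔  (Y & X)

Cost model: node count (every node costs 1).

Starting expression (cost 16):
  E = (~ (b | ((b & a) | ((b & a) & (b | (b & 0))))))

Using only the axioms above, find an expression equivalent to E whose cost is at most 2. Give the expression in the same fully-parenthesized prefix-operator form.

(~ b)   [cost 2]

(1) (b | (b & 0))  =[absorb_or →]=  b    ⊢ (~ (b | ((b & a) | ((b & a) & b))))
(2) ((b & a) | ((b & a) & b))  =[absorb_or →]=  (b & a)    ⊢ (~ (b | (b & a)))
(3) (b | (b & a))  =[absorb_or →]=  b    ⊢ cost 2, within 2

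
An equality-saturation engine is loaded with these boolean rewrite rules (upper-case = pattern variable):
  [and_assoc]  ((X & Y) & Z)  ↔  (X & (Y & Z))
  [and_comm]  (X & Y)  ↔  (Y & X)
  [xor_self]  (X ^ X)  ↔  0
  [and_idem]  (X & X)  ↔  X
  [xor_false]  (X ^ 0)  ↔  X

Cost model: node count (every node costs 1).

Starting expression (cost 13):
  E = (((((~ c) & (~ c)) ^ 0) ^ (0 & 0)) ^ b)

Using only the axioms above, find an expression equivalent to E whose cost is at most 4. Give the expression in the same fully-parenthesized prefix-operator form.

(1) (((~ c) & (~ c)) ^ 0)  =[xor_false →]=  ((~ c) & (~ c))    ⊢ ((((~ c) & (~ c)) ^ (0 & 0)) ^ b)
(2) (0 & 0)  =[and_idem →]=  0    ⊢ ((((~ c) & (~ c)) ^ 0) ^ b)
(3) (((~ c) & (~ c)) ^ 0)  =[xor_false →]=  ((~ c) & (~ c))    ⊢ (((~ c) & (~ c)) ^ b)
(4) ((~ c) & (~ c))  =[and_idem →]=  (~ c)    ⊢ cost 4, within 4

((~ c) ^ b)   [cost 4]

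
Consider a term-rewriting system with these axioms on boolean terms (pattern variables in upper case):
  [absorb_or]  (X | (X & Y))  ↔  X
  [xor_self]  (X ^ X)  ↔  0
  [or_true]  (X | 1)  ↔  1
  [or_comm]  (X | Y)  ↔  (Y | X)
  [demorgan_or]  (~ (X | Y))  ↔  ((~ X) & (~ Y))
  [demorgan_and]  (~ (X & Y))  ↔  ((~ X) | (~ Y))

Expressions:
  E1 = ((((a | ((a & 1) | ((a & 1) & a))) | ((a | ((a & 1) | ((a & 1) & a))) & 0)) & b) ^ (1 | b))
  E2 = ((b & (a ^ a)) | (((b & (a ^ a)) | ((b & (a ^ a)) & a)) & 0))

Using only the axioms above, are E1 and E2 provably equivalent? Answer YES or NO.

NO

Every axiom is a valid identity, so a rewrite proof would force E1 and E2 to agree under every assignment.
At a=0, b=0: E1 = 1 but E2 = 0; they differ, so no derivation exists.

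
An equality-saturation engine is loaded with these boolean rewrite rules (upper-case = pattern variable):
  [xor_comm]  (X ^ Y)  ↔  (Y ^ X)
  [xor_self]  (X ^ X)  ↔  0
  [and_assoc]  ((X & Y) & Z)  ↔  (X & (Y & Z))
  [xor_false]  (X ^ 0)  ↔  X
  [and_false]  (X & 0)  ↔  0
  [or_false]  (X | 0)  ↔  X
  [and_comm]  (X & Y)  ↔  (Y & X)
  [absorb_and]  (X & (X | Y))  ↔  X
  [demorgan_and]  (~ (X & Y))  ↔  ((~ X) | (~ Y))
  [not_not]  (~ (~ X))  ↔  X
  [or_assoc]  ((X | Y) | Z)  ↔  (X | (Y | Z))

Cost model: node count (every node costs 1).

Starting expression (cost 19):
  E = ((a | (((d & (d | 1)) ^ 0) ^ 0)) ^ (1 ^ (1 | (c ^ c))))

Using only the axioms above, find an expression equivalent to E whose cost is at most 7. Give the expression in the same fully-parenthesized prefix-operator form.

((a | d) ^ (1 ^ 1))   [cost 7]

1. [absorb_and →] (d & (d | 1))  →  d;  E = ((a | ((d ^ 0) ^ 0)) ^ (1 ^ (1 | (c ^ c))))
2. [xor_self →] (c ^ c)  →  0;  E = ((a | ((d ^ 0) ^ 0)) ^ (1 ^ (1 | 0)))
3. [xor_false →] (d ^ 0)  →  d;  E = ((a | (d ^ 0)) ^ (1 ^ (1 | 0)))
4. [xor_false →] (d ^ 0)  →  d;  E = ((a | d) ^ (1 ^ (1 | 0)))
5. [or_false →] (1 | 0)  →  1;  cost 7 ≤ 7, done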